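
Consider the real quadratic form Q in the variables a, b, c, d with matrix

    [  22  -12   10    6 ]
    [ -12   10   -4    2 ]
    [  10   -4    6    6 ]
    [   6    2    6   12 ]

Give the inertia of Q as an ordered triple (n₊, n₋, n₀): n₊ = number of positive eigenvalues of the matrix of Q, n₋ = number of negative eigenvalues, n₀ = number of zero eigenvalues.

An LDLᵀ factorisation of A has diagonal entries 22, 38/11, 16/19, 1.
That gives 4 positive pivots.

(4, 0, 0)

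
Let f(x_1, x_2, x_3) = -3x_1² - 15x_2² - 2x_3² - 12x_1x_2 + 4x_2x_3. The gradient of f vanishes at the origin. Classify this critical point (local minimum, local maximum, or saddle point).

The Hessian at the origin is H = [[-6, -12, 0], [-12, -30, 4], [0, 4, -4]].
Applying the same elementary operations to the rows and columns of H produces a congruent diagonal matrix with entries -6, -6, -4/3.
Counting signs: 3 negative.
H is negative definite, so the origin is a strict local maximum.

local maximum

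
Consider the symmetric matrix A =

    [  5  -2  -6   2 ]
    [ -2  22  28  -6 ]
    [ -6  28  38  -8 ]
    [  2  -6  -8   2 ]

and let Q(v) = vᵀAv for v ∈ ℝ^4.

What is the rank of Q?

Applying the same elementary operations to the rows and columns of A produces a congruent diagonal matrix with entries 5, 106/5, -6/53, 4.
That gives 3 positive, 1 negative pivots.
The rank is the number of nonzero pivots: 4.

4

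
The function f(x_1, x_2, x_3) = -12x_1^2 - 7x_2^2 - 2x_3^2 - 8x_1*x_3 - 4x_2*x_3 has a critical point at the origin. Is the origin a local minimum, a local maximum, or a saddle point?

The Hessian at the origin is H = [[-24, 0, -8], [0, -14, -4], [-8, -4, -4]].
An LDLᵀ factorisation of H has diagonal entries -24, -14, -4/21.
Counting signs: 3 negative.
H is negative definite, so the origin is a strict local maximum.

local maximum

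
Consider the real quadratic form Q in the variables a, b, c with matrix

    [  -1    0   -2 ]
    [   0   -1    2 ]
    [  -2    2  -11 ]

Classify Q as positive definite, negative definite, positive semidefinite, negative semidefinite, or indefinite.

negative definite

Row-reducing A symmetrically gives the diagonal entries -1, -1, -3.
That gives 3 negative pivots.
Hence Q is negative definite.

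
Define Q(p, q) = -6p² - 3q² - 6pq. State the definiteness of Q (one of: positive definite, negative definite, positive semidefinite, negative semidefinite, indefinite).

negative definite

The symmetric matrix is A = [[-6, -3], [-3, -3]].
Row-reducing A symmetrically gives the diagonal entries -6, -3/2.
Counting signs: 2 negative.
Hence Q is negative definite.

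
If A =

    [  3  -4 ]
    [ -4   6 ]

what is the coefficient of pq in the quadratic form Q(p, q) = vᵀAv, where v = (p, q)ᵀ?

-8

The coefficient of pq is A[1,2] + A[2,1] = 2·(-4) = -8.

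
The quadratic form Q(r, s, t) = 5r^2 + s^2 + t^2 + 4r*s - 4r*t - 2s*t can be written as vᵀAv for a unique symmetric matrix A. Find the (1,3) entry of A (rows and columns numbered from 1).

The coefficient of r·t in Q is -4. For a symmetric A this equals A[1,3] + A[3,1] = 2·A[1,3].
So A[1,3] = -4/2 = -2.

-2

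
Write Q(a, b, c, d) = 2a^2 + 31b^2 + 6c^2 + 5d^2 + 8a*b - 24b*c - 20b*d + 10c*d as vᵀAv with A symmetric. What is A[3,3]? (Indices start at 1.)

6

The coefficient of c^2 in Q is 6, and that is exactly A[3,3].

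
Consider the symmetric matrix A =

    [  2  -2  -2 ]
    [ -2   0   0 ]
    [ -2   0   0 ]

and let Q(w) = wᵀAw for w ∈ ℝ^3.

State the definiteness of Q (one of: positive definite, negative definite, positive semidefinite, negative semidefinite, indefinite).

Symmetric row and column elimination reduces A to a congruent diagonal form with pivots 2, -2, 0.
So there are 1 positive, 1 negative, 1 zero pivots.
Hence Q is indefinite.

indefinite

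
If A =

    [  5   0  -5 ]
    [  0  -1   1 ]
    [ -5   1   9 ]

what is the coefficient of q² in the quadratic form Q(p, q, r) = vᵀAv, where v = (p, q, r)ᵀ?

-1

The coefficient of q² is the diagonal entry A[2,2] = -1.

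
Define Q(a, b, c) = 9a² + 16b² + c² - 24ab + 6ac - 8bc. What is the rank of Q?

Write A = [[9, -12, 3], [-12, 16, -4], [3, -4, 1]].
Row-reducing A symmetrically gives the diagonal entries 9, 0, 0.
That gives 1 positive, 2 zero pivots.
The rank is the number of nonzero pivots: 1.

1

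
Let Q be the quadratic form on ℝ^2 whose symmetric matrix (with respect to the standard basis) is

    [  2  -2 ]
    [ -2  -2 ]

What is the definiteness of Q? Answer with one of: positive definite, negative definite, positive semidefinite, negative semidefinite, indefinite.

For the 2×2 matrix [[2, -2], [-2, -2]]: det = 2·-2 − (-2)² = -8, trace = 0.
det < 0 so the eigenvalues have opposite signs; the form is indefinite.

indefinite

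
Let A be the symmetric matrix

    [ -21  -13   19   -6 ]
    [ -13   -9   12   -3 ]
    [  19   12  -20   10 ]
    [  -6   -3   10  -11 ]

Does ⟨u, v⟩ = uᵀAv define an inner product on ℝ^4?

Leading principal minors: Δ_1 = -21, Δ_2 = 20, Δ_3 = -55, Δ_4 = 30.
The signs alternate starting with Δ_1 < 0, so by Sylvester's criterion Q is negative definite.
⟨·,·⟩ is an inner product exactly when A is positive definite.

no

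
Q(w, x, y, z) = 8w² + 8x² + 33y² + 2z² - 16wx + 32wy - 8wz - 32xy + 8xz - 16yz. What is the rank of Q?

The associated matrix is A = [[8, -8, 16, -4], [-8, 8, -16, 4], [16, -16, 33, -8], [-4, 4, -8, 2]].
Congruent diagonalization of A (simultaneous row and column reduction) yields pivots 8, 0, 1, 0.
That gives 2 positive, 2 zero pivots.
The rank is the number of nonzero pivots: 2.

2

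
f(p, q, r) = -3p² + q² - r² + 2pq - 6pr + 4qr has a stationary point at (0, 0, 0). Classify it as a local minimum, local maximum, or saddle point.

The Hessian at the origin is H = [[-6, 2, -6], [2, 2, 4], [-6, 4, -2]].
Row-reducing H symmetrically gives the diagonal entries -6, 8/3, 5/2.
Counting signs: 2 positive, 1 negative.
H is indefinite, so the origin is a saddle point.

saddle point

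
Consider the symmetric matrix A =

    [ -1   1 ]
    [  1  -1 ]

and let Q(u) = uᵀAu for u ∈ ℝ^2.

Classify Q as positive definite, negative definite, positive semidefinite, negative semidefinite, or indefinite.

Congruent diagonalization of A (simultaneous row and column reduction) yields pivots -1, 0.
Counting signs: 1 negative, 1 zero.
Hence Q is negative semidefinite.

negative semidefinite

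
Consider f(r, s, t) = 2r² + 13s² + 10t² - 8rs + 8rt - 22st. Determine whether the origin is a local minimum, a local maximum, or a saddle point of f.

The Hessian at the origin is H = [[4, -8, 8], [-8, 26, -22], [8, -22, 20]].
An LDLᵀ factorisation of H has diagonal entries 4, 10, 2/5.
So there are 3 positive pivots.
H is positive definite, so the origin is a strict local minimum.

local minimum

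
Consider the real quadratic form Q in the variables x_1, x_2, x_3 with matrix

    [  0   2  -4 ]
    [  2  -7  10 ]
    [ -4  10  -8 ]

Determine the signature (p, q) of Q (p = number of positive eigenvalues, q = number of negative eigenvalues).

(2, 1)

By Sylvester's law of inertia any congruent diagonalization of A has 2 positive, 1 negative and 0 zero entries.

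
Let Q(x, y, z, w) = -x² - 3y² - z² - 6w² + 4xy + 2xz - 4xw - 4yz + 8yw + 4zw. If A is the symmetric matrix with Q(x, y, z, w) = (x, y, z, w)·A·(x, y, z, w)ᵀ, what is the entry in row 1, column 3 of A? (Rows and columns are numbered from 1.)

1

The coefficient of x·z in Q is 2. For a symmetric A this equals A[1,3] + A[3,1] = 2·A[1,3].
So A[1,3] = 2/2 = 1.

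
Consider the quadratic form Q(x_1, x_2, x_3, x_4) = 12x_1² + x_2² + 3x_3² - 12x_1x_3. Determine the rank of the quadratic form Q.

2

Write A = [[12, 0, -6, 0], [0, 1, 0, 0], [-6, 0, 3, 0], [0, 0, 0, 0]].
Congruent diagonalization of A (simultaneous row and column reduction) yields pivots 12, 1, 0, 0.
That gives 2 positive, 2 zero pivots.
The rank is the number of nonzero pivots: 2.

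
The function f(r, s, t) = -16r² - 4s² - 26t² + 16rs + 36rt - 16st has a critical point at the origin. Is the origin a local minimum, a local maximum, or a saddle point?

The Hessian at the origin is H = [[-32, 16, 36], [16, -8, -16], [36, -16, -52]].
H is indefinite, so the origin is a saddle point.

saddle point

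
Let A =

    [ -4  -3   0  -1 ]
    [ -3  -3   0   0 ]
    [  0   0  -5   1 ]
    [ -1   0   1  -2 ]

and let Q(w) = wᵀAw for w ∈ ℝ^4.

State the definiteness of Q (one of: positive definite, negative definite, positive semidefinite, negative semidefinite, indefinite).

Symmetric row and column elimination reduces A to a congruent diagonal form with pivots -4, -3/4, -5, -4/5.
Counting signs: 4 negative.
Hence Q is negative definite.

negative definite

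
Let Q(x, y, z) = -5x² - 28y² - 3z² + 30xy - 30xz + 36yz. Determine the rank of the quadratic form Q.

3

Write A = [[-5, 15, -15], [15, -28, 18], [-15, 18, -3]].
Congruent diagonalization of A (simultaneous row and column reduction) yields pivots -5, 17, -15/17.
That gives 1 positive, 2 negative pivots.
The rank is the number of nonzero pivots: 3.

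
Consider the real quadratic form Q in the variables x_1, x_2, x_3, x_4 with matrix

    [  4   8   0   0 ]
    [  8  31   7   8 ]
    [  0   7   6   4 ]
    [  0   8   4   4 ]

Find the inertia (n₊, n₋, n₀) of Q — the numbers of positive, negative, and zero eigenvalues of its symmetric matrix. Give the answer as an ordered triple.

(3, 1, 0)

Symmetric row and column elimination reduces A to a congruent diagonal form with pivots 4, 15, 41/15, -12/41.
Counting signs: 3 positive, 1 negative.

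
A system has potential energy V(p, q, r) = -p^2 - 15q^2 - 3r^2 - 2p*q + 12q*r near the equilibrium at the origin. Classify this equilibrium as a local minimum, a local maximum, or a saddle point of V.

local maximum

The Hessian at the origin is H = [[-2, -2, 0], [-2, -30, 12], [0, 12, -6]].
Symmetric row and column elimination reduces H to a congruent diagonal form with pivots -2, -28, -6/7.
Counting signs: 3 negative.
H is negative definite, so the origin is a strict local maximum.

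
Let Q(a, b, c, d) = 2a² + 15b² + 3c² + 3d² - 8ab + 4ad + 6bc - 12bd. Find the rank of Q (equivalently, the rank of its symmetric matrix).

3

Write A = [[2, -4, 0, 2], [-4, 15, 3, -6], [0, 3, 3, 0], [2, -6, 0, 3]].
Row-reducing A symmetrically gives the diagonal entries 2, 7, 12/7, 0.
So there are 3 positive, 1 zero pivots.
The rank is the number of nonzero pivots: 3.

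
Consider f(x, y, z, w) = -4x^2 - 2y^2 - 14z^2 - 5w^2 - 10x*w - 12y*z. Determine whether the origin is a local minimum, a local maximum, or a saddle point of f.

saddle point

The Hessian at the origin is H = [[-8, 0, 0, -10], [0, -4, -12, 0], [0, -12, -28, 0], [-10, 0, 0, -10]].
An LDLᵀ factorisation of H has diagonal entries -8, -4, 8, 5/2.
That gives 2 positive, 2 negative pivots.
H is indefinite, so the origin is a saddle point.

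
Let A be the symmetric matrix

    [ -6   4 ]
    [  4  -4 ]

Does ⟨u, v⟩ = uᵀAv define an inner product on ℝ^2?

no

Applying the same elementary operations to the rows and columns of A produces a congruent diagonal matrix with entries -6, -4/3.
That gives 2 negative pivots.
Hence Q is negative definite.
⟨·,·⟩ is an inner product exactly when A is positive definite.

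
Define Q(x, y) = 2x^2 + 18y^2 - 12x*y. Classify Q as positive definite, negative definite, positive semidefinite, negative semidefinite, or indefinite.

positive semidefinite

The symmetric matrix of Q is [[2, -6], [-6, 18]].
For the 2×2 matrix [[2, -6], [-6, 18]]: det = 2·18 − (-6)² = 0, trace = 20.
det = 0 so one eigenvalue is zero; the form is semidefinite with the sign of the trace.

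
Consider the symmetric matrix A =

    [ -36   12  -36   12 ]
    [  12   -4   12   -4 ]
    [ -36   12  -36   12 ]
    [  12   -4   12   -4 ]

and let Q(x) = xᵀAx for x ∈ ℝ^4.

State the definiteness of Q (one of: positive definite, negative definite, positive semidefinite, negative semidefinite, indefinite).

negative semidefinite

Symmetric row and column elimination reduces A to a congruent diagonal form with pivots -36, 0, 0, 0.
Counting signs: 1 negative, 3 zero.
Hence Q is negative semidefinite.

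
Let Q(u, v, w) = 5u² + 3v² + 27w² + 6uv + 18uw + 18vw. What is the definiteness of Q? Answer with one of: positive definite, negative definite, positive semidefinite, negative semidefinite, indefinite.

positive semidefinite

Write A = [[5, 3, 9], [3, 3, 9], [9, 9, 27]].
Congruent diagonalization of A (simultaneous row and column reduction) yields pivots 5, 6/5, 0.
That gives 2 positive, 1 zero pivots.
Hence Q is positive semidefinite.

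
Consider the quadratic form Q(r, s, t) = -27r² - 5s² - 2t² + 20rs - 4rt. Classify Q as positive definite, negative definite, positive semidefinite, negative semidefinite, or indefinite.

negative definite

The symmetric matrix of Q is A = [[-27, 10, -2], [10, -5, 0], [-2, 0, -2]].
Leading principal minors: Δ_1 = -27, Δ_2 = 35, Δ_3 = -50.
The signs alternate starting with Δ_1 < 0, so by Sylvester's criterion Q is negative definite.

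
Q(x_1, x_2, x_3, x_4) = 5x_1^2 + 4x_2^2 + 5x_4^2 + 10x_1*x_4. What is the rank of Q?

2

Write A = [[5, 0, 0, 5], [0, 4, 0, 0], [0, 0, 0, 0], [5, 0, 0, 5]].
Row-reducing A symmetrically gives the diagonal entries 5, 4, 0, 0.
That gives 2 positive, 2 zero pivots.
The rank is the number of nonzero pivots: 2.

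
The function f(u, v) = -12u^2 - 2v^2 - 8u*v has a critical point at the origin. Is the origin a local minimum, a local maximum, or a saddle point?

local maximum

The Hessian at the origin is H = [[-24, -8], [-8, -4]].
det H = -24·-4 − (-8)² = 32 > 0 and H[1,1] = -24 < 0, so H is negative definite.
Therefore the origin is a local maximum.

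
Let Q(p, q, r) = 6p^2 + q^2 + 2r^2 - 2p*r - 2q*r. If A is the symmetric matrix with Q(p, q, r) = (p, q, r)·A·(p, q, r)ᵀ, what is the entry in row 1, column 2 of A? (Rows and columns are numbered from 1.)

The coefficient of p·q in Q is 0. For a symmetric A this equals A[1,2] + A[2,1] = 2·A[1,2].
So A[1,2] = 0/2 = 0.

0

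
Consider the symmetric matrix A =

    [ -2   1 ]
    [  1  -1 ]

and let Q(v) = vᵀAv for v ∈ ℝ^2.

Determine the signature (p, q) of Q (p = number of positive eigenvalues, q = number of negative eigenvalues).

Congruent diagonalization of A (simultaneous row and column reduction) yields pivots -2, -1/2.
Counting signs: 2 negative.

(0, 2)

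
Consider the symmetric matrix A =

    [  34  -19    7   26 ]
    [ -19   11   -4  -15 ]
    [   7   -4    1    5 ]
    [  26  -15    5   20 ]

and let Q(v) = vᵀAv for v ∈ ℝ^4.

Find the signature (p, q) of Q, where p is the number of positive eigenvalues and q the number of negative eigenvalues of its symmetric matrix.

Symmetric row and column elimination reduces A to a congruent diagonal form with pivots 34, 13/34, -6/13, 0.
Counting signs: 2 positive, 1 negative, 1 zero.

(2, 1)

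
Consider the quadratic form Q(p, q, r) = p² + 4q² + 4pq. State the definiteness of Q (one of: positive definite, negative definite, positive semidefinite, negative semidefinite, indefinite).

The symmetric matrix is A = [[1, 2, 0], [2, 4, 0], [0, 0, 0]].
Symmetric row and column elimination reduces A to a congruent diagonal form with pivots 1, 0, 0.
So there are 1 positive, 2 zero pivots.
Hence Q is positive semidefinite.

positive semidefinite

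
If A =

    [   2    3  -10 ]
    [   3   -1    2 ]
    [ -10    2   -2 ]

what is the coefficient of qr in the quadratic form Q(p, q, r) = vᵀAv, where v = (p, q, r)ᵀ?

4

The coefficient of qr is A[2,3] + A[3,2] = 2·2 = 4.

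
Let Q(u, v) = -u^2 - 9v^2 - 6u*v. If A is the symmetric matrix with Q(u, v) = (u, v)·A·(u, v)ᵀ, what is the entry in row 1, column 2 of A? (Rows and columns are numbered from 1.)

-3

The coefficient of u·v in Q is -6. For a symmetric A this equals A[1,2] + A[2,1] = 2·A[1,2].
So A[1,2] = -6/2 = -3.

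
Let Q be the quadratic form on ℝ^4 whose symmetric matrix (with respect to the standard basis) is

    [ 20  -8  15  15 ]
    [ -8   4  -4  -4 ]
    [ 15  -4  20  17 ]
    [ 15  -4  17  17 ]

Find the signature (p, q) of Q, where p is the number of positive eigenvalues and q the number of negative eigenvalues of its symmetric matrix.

Row-reducing A symmetrically gives the diagonal entries 20, 4/5, 15/4, 3/5.
So there are 4 positive pivots.

(4, 0)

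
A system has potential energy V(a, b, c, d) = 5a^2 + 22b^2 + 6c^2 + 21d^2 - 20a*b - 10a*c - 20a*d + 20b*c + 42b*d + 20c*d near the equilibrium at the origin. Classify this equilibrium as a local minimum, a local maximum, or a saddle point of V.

The Hessian at the origin is H = [[10, -20, -10, -20], [-20, 44, 20, 42], [-10, 20, 12, 20], [-20, 42, 20, 42]].
Congruent diagonalization of H (simultaneous row and column reduction) yields pivots 10, 4, 2, 1.
That gives 4 positive pivots.
H is positive definite, so the origin is a strict local minimum.

local minimum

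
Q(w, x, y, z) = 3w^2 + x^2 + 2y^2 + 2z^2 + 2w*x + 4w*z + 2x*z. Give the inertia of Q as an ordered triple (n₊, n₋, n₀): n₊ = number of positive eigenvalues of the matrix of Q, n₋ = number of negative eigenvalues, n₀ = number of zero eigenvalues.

(4, 0, 0)

The associated matrix is A = [[3, 1, 0, 2], [1, 1, 0, 1], [0, 0, 2, 0], [2, 1, 0, 2]].
Applying the same elementary operations to the rows and columns of A produces a congruent diagonal matrix with entries 3, 2/3, 2, 1/2.
So there are 4 positive pivots.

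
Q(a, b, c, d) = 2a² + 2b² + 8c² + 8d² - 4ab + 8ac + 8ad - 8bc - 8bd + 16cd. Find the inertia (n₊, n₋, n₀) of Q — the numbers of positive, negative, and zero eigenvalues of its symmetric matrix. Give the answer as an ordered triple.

Write A = [[2, -2, 4, 4], [-2, 2, -4, -4], [4, -4, 8, 8], [4, -4, 8, 8]].
Applying the same elementary operations to the rows and columns of A produces a congruent diagonal matrix with entries 2, 0, 0, 0.
Counting signs: 1 positive, 3 zero.

(1, 0, 3)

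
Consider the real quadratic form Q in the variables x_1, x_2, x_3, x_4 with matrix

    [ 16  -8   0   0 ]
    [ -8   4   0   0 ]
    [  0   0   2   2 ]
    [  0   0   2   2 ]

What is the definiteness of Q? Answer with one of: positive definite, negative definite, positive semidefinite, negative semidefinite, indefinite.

positive semidefinite

Row-reducing A symmetrically gives the diagonal entries 16, 0, 2, 0.
So there are 2 positive, 2 zero pivots.
Hence Q is positive semidefinite.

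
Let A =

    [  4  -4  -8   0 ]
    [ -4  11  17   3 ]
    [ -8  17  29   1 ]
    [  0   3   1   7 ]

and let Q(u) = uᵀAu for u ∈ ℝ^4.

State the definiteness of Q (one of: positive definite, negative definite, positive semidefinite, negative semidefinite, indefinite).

Row-reducing A symmetrically gives the diagonal entries 4, 7, 10/7, 0.
So there are 3 positive, 1 zero pivots.
Hence Q is positive semidefinite.

positive semidefinite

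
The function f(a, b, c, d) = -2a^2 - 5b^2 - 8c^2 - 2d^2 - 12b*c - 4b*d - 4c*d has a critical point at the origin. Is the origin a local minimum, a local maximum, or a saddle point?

The Hessian at the origin is H = [[-4, 0, 0, 0], [0, -10, -12, -4], [0, -12, -16, -4], [0, -4, -4, -4]].
Applying the same elementary operations to the rows and columns of H produces a congruent diagonal matrix with entries -4, -10, -8/5, -2.
So there are 4 negative pivots.
H is negative definite, so the origin is a strict local maximum.

local maximum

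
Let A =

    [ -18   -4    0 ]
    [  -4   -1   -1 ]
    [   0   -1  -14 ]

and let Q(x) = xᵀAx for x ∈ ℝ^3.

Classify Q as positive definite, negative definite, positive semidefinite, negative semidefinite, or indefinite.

Symmetric row and column elimination reduces A to a congruent diagonal form with pivots -18, -1/9, -5.
That gives 3 negative pivots.
Hence Q is negative definite.

negative definite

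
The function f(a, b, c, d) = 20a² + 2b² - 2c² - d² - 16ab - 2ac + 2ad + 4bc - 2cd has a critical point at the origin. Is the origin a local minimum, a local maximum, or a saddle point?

The Hessian at the origin is H = [[40, -16, -2, 2], [-16, 4, 4, 0], [-2, 4, -4, -2], [2, 0, -2, -2]].
An LDLᵀ factorisation of H has diagonal entries 40, -12/5, 1/6, -6.
That gives 2 positive, 2 negative pivots.
H is indefinite, so the origin is a saddle point.

saddle point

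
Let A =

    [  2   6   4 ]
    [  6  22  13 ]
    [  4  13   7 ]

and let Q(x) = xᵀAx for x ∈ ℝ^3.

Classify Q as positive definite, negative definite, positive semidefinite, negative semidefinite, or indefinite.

Congruent diagonalization of A (simultaneous row and column reduction) yields pivots 2, 4, -5/4.
That gives 2 positive, 1 negative pivots.
Hence Q is indefinite.

indefinite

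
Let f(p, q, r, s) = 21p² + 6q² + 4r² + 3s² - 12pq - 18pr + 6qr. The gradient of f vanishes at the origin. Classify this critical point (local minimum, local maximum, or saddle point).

The Hessian at the origin is H = [[42, -12, -18, 0], [-12, 12, 6, 0], [-18, 6, 8, 0], [0, 0, 0, 6]].
Row-reducing H symmetrically gives the diagonal entries 42, 60/7, 1/5, 6.
That gives 4 positive pivots.
H is positive definite, so the origin is a strict local minimum.

local minimum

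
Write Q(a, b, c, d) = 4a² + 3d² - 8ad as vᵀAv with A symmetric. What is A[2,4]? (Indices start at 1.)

0

The coefficient of b·d in Q is 0. For a symmetric A this equals A[2,4] + A[4,2] = 2·A[2,4].
So A[2,4] = 0/2 = 0.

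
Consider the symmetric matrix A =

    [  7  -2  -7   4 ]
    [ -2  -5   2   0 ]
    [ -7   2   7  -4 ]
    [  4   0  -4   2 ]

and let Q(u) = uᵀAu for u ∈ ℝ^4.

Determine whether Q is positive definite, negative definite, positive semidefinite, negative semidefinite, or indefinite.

indefinite

Applying the same elementary operations to the rows and columns of A produces a congruent diagonal matrix with entries 7, -39/7, 0, -2/39.
So there are 1 positive, 2 negative, 1 zero pivots.
Hence Q is indefinite.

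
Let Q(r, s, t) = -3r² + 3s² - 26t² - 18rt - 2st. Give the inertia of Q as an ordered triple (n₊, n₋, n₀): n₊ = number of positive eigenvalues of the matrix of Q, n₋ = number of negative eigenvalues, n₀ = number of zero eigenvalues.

Write A = [[-3, 0, -9], [0, 3, -1], [-9, -1, -26]].
An LDLᵀ factorisation of A has diagonal entries -3, 3, 2/3.
So there are 2 positive, 1 negative pivots.

(2, 1, 0)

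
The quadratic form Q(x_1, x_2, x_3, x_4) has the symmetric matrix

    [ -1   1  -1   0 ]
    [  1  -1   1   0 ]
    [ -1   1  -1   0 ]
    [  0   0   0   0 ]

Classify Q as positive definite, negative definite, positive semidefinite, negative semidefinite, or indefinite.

Row-reducing A symmetrically gives the diagonal entries -1, 0, 0, 0.
That gives 1 negative, 3 zero pivots.
Hence Q is negative semidefinite.

negative semidefinite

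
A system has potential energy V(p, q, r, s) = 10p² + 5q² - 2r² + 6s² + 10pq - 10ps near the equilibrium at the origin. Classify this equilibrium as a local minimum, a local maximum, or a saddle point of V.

The Hessian at the origin is H = [[20, 10, 0, -10], [10, 10, 0, 0], [0, 0, -4, 0], [-10, 0, 0, 12]].
Row-reducing H symmetrically gives the diagonal entries 20, 5, -4, 2.
Counting signs: 3 positive, 1 negative.
H is indefinite, so the origin is a saddle point.

saddle point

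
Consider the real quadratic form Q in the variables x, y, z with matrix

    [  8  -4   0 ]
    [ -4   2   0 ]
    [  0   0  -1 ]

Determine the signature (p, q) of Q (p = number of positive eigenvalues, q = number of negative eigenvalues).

Symmetric row and column elimination reduces A to a congruent diagonal form with pivots 8, 0, -1.
So there are 1 positive, 1 negative, 1 zero pivots.

(1, 1)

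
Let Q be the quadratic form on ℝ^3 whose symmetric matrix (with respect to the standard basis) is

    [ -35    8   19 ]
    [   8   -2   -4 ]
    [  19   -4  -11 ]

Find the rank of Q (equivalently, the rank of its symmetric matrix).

2

Congruent diagonalization of A (simultaneous row and column reduction) yields pivots -35, -6/35, 0.
Counting signs: 2 negative, 1 zero.
The rank is the number of nonzero pivots: 2.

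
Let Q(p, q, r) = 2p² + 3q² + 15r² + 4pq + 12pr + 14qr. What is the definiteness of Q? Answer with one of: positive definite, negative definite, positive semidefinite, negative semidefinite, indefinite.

Write A = [[2, 2, 6], [2, 3, 7], [6, 7, 15]].
Symmetric row and column elimination reduces A to a congruent diagonal form with pivots 2, 1, -4.
So there are 2 positive, 1 negative pivots.
Hence Q is indefinite.

indefinite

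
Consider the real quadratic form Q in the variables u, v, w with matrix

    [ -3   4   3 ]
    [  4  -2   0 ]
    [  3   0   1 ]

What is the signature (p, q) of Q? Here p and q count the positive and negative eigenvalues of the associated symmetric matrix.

(1, 2)

Applying the same elementary operations to the rows and columns of A produces a congruent diagonal matrix with entries -3, 10/3, -4/5.
Counting signs: 1 positive, 2 negative.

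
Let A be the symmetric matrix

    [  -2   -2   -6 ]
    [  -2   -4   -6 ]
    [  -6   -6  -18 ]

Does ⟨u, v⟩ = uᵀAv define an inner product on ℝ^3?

no

Congruent diagonalization of A (simultaneous row and column reduction) yields pivots -2, -2, 0.
That gives 2 negative, 1 zero pivots.
Hence Q is negative semidefinite.
⟨·,·⟩ is an inner product exactly when A is positive definite.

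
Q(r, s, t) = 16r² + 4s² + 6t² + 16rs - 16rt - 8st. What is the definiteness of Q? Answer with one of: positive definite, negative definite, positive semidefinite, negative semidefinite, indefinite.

Write A = [[16, 8, -8], [8, 4, -4], [-8, -4, 6]].
Symmetric row and column elimination reduces A to a congruent diagonal form with pivots 16, 0, 2.
That gives 2 positive, 1 zero pivots.
Hence Q is positive semidefinite.

positive semidefinite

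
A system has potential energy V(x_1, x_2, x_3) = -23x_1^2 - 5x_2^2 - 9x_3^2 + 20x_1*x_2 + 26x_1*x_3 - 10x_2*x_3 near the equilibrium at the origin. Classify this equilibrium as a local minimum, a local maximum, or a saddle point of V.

The Hessian at the origin is H = [[-46, 20, 26], [20, -10, -10], [26, -10, -18]].
Congruent diagonalization of H (simultaneous row and column reduction) yields pivots -46, -30/23, -2.
Counting signs: 3 negative.
H is negative definite, so the origin is a strict local maximum.

local maximum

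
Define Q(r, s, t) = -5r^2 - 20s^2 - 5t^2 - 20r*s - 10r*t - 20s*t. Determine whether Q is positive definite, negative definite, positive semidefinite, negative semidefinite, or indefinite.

negative semidefinite

The associated matrix is A = [[-5, -10, -5], [-10, -20, -10], [-5, -10, -5]].
Congruent diagonalization of A (simultaneous row and column reduction) yields pivots -5, 0, 0.
That gives 1 negative, 2 zero pivots.
Hence Q is negative semidefinite.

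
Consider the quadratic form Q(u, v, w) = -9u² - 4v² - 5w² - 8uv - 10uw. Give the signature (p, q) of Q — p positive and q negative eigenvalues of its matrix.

(0, 2)

The associated matrix is A = [[-9, -4, -5], [-4, -4, 0], [-5, 0, -5]].
Symmetric row and column elimination reduces A to a congruent diagonal form with pivots -9, -20/9, 0.
Counting signs: 2 negative, 1 zero.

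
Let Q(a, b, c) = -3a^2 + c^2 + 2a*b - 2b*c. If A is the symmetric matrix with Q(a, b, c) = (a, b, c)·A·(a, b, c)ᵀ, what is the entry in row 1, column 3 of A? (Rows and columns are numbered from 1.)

The coefficient of a·c in Q is 0. For a symmetric A this equals A[1,3] + A[3,1] = 2·A[1,3].
So A[1,3] = 0/2 = 0.

0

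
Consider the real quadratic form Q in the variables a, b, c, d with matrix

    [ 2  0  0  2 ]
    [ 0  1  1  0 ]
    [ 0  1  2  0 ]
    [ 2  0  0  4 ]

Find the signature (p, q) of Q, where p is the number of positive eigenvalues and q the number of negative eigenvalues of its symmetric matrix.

(4, 0)

Applying the same elementary operations to the rows and columns of A produces a congruent diagonal matrix with entries 2, 1, 1, 2.
Counting signs: 4 positive.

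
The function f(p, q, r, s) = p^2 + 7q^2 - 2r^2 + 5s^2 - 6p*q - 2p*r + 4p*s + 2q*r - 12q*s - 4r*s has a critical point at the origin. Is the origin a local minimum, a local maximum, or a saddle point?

The Hessian at the origin is H = [[2, -6, -2, 4], [-6, 14, 2, -12], [-2, 2, -4, -4], [4, -12, -4, 10]].
An LDLᵀ factorisation of H has diagonal entries 2, -4, -2, 2.
That gives 2 positive, 2 negative pivots.
H is indefinite, so the origin is a saddle point.

saddle point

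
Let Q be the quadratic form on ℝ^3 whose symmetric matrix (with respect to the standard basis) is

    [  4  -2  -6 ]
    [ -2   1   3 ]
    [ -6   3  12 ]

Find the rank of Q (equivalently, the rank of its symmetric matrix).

Congruent diagonalization of A (simultaneous row and column reduction) yields pivots 4, 0, 3.
So there are 2 positive, 1 zero pivots.
The rank is the number of nonzero pivots: 2.

2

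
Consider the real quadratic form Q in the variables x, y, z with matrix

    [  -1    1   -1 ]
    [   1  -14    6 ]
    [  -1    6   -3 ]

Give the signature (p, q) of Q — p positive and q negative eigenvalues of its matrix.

Row-reducing A symmetrically gives the diagonal entries -1, -13, -1/13.
That gives 3 negative pivots.

(0, 3)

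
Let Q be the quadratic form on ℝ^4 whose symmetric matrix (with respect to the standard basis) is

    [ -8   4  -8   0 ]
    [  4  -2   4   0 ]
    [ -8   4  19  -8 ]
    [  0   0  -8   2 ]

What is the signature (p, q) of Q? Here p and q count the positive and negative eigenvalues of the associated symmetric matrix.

(1, 2)

Applying the same elementary operations to the rows and columns of A produces a congruent diagonal matrix with entries -8, 0, 27, -10/27.
So there are 1 positive, 2 negative, 1 zero pivots.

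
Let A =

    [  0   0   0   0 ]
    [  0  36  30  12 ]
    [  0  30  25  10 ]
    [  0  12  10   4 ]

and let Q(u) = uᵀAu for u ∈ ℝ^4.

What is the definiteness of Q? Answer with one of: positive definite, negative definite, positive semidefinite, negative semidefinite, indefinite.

Row-reducing A symmetrically gives the diagonal entries 0, 36, 0, 0.
Counting signs: 1 positive, 3 zero.
Hence Q is positive semidefinite.

positive semidefinite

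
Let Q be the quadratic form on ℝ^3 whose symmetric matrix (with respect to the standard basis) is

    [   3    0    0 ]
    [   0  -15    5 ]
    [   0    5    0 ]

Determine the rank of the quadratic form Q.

3

Congruent diagonalization of A (simultaneous row and column reduction) yields pivots 3, -15, 5/3.
Counting signs: 2 positive, 1 negative.
The rank is the number of nonzero pivots: 3.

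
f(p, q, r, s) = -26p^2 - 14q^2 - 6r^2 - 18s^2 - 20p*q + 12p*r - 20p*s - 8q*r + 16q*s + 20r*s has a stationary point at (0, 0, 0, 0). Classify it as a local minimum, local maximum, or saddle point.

The Hessian at the origin is H = [[-52, -20, 12, -20], [-20, -28, -8, 16], [12, -8, -12, 20], [-20, 16, 20, -36]].
Symmetric row and column elimination reduces H to a congruent diagonal form with pivots -52, -264/13, -46/33, -8/23.
That gives 4 negative pivots.
H is negative definite, so the origin is a strict local maximum.

local maximum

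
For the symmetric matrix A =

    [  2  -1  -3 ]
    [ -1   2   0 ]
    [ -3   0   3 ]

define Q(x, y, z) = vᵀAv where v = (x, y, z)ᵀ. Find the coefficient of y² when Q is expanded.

The coefficient of y² is the diagonal entry A[2,2] = 2.

2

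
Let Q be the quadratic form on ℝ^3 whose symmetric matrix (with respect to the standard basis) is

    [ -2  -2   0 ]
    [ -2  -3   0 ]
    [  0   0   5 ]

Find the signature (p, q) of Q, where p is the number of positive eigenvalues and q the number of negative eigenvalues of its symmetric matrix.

(1, 2)

Row-reducing A symmetrically gives the diagonal entries -2, -1, 5.
Counting signs: 1 positive, 2 negative.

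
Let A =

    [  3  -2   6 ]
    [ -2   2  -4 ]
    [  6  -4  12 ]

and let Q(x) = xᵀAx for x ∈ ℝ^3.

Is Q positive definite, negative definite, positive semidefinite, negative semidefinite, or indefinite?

positive semidefinite

Symmetric row and column elimination reduces A to a congruent diagonal form with pivots 3, 2/3, 0.
That gives 2 positive, 1 zero pivots.
Hence Q is positive semidefinite.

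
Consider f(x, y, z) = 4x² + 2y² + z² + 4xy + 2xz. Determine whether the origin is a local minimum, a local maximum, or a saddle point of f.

local minimum

The Hessian at the origin is H = [[8, 4, 2], [4, 4, 0], [2, 0, 2]].
Symmetric row and column elimination reduces H to a congruent diagonal form with pivots 8, 2, 1.
So there are 3 positive pivots.
H is positive definite, so the origin is a strict local minimum.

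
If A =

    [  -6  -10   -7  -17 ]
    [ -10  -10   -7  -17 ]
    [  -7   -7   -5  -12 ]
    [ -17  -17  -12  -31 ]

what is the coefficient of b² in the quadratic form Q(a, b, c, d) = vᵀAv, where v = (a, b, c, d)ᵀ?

-10

The coefficient of b² is the diagonal entry A[2,2] = -10.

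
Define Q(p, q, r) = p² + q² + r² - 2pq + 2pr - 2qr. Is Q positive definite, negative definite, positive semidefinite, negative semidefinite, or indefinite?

The associated matrix is A = [[1, -1, 1], [-1, 1, -1], [1, -1, 1]].
Congruent diagonalization of A (simultaneous row and column reduction) yields pivots 1, 0, 0.
Counting signs: 1 positive, 2 zero.
Hence Q is positive semidefinite.

positive semidefinite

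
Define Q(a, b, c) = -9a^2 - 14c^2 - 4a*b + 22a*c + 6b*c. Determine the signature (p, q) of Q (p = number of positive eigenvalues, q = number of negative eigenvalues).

(1, 2)

The associated matrix is A = [[-9, -2, 11], [-2, 0, 3], [11, 3, -14]].
An LDLᵀ factorisation of A has diagonal entries -9, 4/9, -5/4.
Counting signs: 1 positive, 2 negative.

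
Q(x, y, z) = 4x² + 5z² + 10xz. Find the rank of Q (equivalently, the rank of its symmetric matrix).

2

The symmetric matrix is A = [[4, 0, 5], [0, 0, 0], [5, 0, 5]].
Symmetric row and column elimination reduces A to a congruent diagonal form with pivots 4, 0, -5/4.
So there are 1 positive, 1 negative, 1 zero pivots.
The rank is the number of nonzero pivots: 2.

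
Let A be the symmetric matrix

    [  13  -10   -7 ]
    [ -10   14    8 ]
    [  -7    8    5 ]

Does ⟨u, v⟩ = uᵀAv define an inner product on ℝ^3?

yes

Leading principal minors: Δ_1 = 13, Δ_2 = 82, Δ_3 = 12.
All leading principal minors are positive, so by Sylvester's criterion Q is positive definite.
⟨·,·⟩ is an inner product exactly when A is positive definite.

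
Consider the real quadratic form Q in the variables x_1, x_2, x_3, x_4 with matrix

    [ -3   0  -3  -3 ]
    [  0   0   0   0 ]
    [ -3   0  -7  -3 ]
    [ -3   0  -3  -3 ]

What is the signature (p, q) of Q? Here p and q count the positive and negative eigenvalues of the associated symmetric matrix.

Congruent diagonalization of A (simultaneous row and column reduction) yields pivots -3, 0, -4, 0.
That gives 2 negative, 2 zero pivots.

(0, 2)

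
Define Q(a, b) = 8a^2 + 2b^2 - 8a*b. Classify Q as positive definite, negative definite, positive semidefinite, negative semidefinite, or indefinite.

positive semidefinite

The symmetric matrix of Q is [[8, -4], [-4, 2]].
For the 2×2 matrix [[8, -4], [-4, 2]]: det = 8·2 − (-4)² = 0, trace = 10.
det = 0 so one eigenvalue is zero; the form is semidefinite with the sign of the trace.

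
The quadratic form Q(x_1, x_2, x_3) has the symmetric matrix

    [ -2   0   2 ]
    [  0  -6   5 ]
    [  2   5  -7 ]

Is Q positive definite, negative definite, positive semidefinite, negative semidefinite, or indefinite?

Leading principal minors: Δ_1 = -2, Δ_2 = 12, Δ_3 = -10.
The signs alternate starting with Δ_1 < 0, so by Sylvester's criterion Q is negative definite.

negative definite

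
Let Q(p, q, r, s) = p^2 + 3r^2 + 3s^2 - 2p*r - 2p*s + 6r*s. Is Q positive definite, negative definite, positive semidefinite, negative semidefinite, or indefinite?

The symmetric matrix is A = [[1, 0, -1, -1], [0, 0, 0, 0], [-1, 0, 3, 3], [-1, 0, 3, 3]].
Congruent diagonalization of A (simultaneous row and column reduction) yields pivots 1, 0, 2, 0.
That gives 2 positive, 2 zero pivots.
Hence Q is positive semidefinite.

positive semidefinite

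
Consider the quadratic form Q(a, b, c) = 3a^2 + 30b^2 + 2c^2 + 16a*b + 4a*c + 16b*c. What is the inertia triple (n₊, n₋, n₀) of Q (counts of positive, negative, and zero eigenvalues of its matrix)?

The symmetric matrix is A = [[3, 8, 2], [8, 30, 8], [2, 8, 2]].
Row-reducing A symmetrically gives the diagonal entries 3, 26/3, -2/13.
Counting signs: 2 positive, 1 negative.

(2, 1, 0)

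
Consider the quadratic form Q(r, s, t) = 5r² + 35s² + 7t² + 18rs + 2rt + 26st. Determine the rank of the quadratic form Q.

3

Write A = [[5, 9, 1], [9, 35, 13], [1, 13, 7]].
Row-reducing A symmetrically gives the diagonal entries 5, 94/5, 6/47.
Counting signs: 3 positive.
The rank is the number of nonzero pivots: 3.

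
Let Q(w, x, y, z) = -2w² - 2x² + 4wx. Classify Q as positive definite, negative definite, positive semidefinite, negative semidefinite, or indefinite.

The associated matrix is A = [[-2, 2, 0, 0], [2, -2, 0, 0], [0, 0, 0, 0], [0, 0, 0, 0]].
Applying the same elementary operations to the rows and columns of A produces a congruent diagonal matrix with entries -2, 0, 0, 0.
Counting signs: 1 negative, 3 zero.
Hence Q is negative semidefinite.

negative semidefinite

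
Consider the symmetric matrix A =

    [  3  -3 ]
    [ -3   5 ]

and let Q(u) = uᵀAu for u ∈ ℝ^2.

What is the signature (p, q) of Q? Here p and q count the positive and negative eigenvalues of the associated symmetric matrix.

(2, 0)

Row-reducing A symmetrically gives the diagonal entries 3, 2.
That gives 2 positive pivots.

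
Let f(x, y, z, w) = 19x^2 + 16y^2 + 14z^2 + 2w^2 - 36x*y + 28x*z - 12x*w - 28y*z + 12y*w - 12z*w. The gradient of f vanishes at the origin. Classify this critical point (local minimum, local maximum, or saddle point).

saddle point

The Hessian at the origin is H = [[38, -36, 28, -12], [-36, 32, -28, 12], [28, -28, 28, -12], [-12, 12, -12, 4]].
An LDLᵀ factorisation of H has diagonal entries 38, -40/19, 42/5, -8/7.
Counting signs: 2 positive, 2 negative.
H is indefinite, so the origin is a saddle point.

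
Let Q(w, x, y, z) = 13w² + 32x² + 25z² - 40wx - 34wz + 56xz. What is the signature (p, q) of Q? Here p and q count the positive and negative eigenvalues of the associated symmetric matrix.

The associated matrix is A = [[13, -20, 0, -17], [-20, 32, 0, 28], [0, 0, 0, 0], [-17, 28, 0, 25]].
Congruent diagonalization of A (simultaneous row and column reduction) yields pivots 13, 16/13, 0, 0.
Counting signs: 2 positive, 2 zero.

(2, 0)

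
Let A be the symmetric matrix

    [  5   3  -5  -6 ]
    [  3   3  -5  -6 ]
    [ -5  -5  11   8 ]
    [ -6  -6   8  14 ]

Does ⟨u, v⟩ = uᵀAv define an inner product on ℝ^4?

Row-reducing A symmetrically gives the diagonal entries 5, 6/5, 8/3, 1/2.
So there are 4 positive pivots.
Hence Q is positive definite.
⟨·,·⟩ is an inner product exactly when A is positive definite.

yes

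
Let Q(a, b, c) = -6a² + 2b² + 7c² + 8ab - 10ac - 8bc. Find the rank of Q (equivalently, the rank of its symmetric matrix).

Write A = [[-6, 4, -5], [4, 2, -4], [-5, -4, 7]].
An LDLᵀ factorisation of A has diagonal entries -6, 14/3, -5/14.
Counting signs: 1 positive, 2 negative.
The rank is the number of nonzero pivots: 3.

3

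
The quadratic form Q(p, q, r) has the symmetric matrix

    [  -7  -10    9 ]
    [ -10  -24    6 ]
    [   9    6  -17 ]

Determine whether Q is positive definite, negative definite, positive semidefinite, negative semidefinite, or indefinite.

Row-reducing A symmetrically gives the diagonal entries -7, -68/7, -10/17.
So there are 3 negative pivots.
Hence Q is negative definite.

negative definite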